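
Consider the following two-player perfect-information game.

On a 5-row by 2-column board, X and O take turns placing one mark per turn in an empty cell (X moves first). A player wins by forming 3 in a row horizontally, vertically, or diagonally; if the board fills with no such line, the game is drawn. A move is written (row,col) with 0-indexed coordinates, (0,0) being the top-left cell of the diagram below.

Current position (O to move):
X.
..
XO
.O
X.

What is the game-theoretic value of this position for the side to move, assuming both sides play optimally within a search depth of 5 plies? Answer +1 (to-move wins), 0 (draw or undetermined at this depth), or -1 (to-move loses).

p1 O@[X./../XO/.O/X.]: (0,1)[XO/../XO/.O/X.]-1 (1,0)[X./O./XO/.O/X.]-1 (1,1)[X./.O/XO/.O/X.]+1* (3,0)[X./../XO/OO/X.]-1 (4,1)[X./../XO/.O/XO]+1
p2 X@[X./.O/XO/.O/X.] terminal -1; root [X./../XO/.O/X.] d5

value(X./../XO/.O/X., O) = +1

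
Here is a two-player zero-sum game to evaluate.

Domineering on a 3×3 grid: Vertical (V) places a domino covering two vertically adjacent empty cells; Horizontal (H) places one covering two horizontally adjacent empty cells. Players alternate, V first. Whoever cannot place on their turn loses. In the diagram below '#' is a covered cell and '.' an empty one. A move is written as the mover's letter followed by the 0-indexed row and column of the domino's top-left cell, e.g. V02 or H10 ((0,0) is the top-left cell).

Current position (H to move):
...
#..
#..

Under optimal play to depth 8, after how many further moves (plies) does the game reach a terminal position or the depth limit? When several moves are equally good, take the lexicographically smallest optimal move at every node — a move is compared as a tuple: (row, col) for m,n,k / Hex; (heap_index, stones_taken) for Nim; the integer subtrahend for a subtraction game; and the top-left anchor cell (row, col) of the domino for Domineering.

PV length from [.../#../#..]: 1 ply

[.../#../#..] H move#1: H00:-1/##./#../#.., H01:-1/.##/#../#.., H11:+1/.../###/#..*, H21:-1/.../#../###
[.../###/#..] end (terminal -1, V#2); searched .../#../#.. to 8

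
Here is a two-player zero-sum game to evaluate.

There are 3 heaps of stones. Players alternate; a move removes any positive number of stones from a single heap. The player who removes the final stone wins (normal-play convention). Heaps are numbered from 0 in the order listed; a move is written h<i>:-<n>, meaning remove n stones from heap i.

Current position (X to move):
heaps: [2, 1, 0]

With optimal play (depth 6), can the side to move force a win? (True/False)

X winning at [(2,1,0)]: True

ply 1, X at (2,1,0) | h0:-1=+1→(1,1,0)*; h0:-2=-1→(0,1,0); h1:-1=-1→(2,0,0)
ply 2, O at (1,1,0) | h0:-1=-1→(0,1,0)*; h1:-1=-1→(1,0,0)
ply 3, X at (0,1,0) | h1:-1=+1→(0,0,0)*
ply 4: (0,0,0) is terminal -1 (O); from (2,1,0) depth 6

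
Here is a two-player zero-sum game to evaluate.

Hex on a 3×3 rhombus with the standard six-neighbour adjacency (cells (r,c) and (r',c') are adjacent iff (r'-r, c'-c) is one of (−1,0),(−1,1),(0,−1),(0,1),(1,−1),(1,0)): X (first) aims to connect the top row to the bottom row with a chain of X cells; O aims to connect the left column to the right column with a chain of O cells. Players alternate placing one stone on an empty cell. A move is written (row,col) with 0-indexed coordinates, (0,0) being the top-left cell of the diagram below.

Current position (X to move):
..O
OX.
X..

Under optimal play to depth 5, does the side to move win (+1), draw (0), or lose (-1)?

p1 X@[..O/OX./X..]: (0,0)[X.O/OX./X..]-1 (0,1)[.XO/OX./X..]+1* (1,2)[..O/OXX/X..]-1 (2,1)[..O/OX./XX.]-1 (2,2)[..O/OX./X.X]-1
p2 O@[.XO/OX./X..] terminal -1; root [..O/OX./X..] d5

value(..O/OX./X.., X) = +1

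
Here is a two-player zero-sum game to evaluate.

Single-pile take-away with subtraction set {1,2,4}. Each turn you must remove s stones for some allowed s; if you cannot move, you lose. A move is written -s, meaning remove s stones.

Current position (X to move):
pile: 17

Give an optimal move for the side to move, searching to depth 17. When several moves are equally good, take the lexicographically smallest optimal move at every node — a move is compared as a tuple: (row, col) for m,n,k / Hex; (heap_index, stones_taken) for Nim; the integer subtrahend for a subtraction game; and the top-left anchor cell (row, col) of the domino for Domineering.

X's best at [17]: -2

p1 X@[17]: -1[16]-1 -2[15]+1* -4[13]-1
p2 O@[15]: -1[14]-1* -2[13]-1 -4[11]-1
p3 X@[14]: -1[13]-1 -2[12]+1* -4[10]-1
p4 O@[12]: -1[11]-1* -2[10]-1 -4[8]-1
p5 X@[11]: -1[10]-1 -2[9]+1* -4[7]-1
p6 O@[9]: -1[8]-1* -2[7]-1 -4[5]-1
p7 X@[8]: -1[7]-1 -2[6]+1* -4[4]-1
p8 O@[6]: -1[5]-1* -2[4]-1 -4[2]-1
p9 X@[5]: -1[4]-1 -2[3]+1* -4[1]-1
p10 O@[3]: -1[2]-1* -2[1]-1
p11 X@[2]: -1[1]-1 -2[0]+1*
p12 O@[0] terminal -1; root [17] d17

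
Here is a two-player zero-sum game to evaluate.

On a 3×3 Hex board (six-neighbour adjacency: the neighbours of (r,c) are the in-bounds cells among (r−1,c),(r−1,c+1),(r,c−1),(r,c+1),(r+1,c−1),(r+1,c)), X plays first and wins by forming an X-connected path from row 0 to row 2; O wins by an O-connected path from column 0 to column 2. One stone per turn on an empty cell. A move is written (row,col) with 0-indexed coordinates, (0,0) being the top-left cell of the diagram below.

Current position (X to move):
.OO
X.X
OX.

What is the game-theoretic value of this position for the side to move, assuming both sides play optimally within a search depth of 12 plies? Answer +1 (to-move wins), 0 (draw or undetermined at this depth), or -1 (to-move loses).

ply 1, X at .OO/X.X/OX. | (0,0)=-1→XOO/X.X/OX.*; (1,1)=-1→.OO/XXX/OX.; (2,2)=-1→.OO/X.X/OXX
ply 2, O at XOO/X.X/OX. | (1,1)=+1→XOO/XOX/OX.*; (2,2)=-1→XOO/X.X/OXO
ply 3: XOO/XOX/OX. is terminal -1 (X); from .OO/X.X/OX. depth 12

value(.OO/X.X/OX., X) = -1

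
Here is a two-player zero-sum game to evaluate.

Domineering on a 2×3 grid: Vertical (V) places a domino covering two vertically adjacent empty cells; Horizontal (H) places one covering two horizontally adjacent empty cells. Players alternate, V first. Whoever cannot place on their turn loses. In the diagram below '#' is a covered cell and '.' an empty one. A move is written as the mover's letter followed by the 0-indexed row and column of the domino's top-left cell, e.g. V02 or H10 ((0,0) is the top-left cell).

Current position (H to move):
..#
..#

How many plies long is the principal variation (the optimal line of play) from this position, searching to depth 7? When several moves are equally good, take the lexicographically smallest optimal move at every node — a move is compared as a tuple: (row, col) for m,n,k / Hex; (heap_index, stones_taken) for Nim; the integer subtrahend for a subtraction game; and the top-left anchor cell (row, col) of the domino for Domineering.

[..#/..#] H move#1: H00:+1/###/..#*, H10:+1/..#/###
[###/..#] end (terminal -1, V#2); searched ..#/..# to 7

PV length from [..#/..#]: 1 ply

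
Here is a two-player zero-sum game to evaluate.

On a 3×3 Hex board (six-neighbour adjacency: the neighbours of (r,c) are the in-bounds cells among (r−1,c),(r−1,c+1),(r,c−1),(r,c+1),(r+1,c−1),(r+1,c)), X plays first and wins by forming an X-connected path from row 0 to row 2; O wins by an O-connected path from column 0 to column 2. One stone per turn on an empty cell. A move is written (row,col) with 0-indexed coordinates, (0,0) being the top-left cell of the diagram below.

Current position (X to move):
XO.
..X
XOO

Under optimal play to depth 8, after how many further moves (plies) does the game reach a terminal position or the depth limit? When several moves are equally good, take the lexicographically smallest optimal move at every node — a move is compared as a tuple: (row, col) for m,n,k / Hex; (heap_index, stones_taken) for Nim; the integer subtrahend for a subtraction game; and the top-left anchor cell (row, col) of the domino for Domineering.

PV length from [XO./..X/XOO]: 3 plies

[XO./..X/XOO] X move#1: (0,2):+1/XOX/..X/XOO*, (1,0):+1/XO./X.X/XOO, (1,1):+1/XO./.XX/XOO
[XOX/..X/XOO] O move#2: (1,0):-1/XOX/O.X/XOO*, (1,1):-1/XOX/.OX/XOO
[XOX/O.X/XOO] X move#3: (1,1):+1/XOX/OXX/XOO*
[XOX/OXX/XOO] end (terminal -1, O#4); searched XO./..X/XOO to 8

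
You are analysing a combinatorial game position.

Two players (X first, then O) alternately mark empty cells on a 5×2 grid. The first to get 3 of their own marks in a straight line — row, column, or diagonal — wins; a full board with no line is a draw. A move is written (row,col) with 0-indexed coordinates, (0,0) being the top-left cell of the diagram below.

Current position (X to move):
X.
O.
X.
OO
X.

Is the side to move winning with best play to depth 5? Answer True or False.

[X./O./X./OO/X.] X move#1: (0,1):-1/XX/O./X./OO/X., (1,1):+0/X./OX/X./OO/X.*, (2,1):+0/X./O./XX/OO/X., (4,1):+0/X./O./X./OO/XX
[X./OX/X./OO/X.] O move#2: (0,1):+0/XO/OX/X./OO/X.*, (2,1):+0/X./OX/XO/OO/X., (4,1):+0/X./OX/X./OO/XO
[XO/OX/X./OO/X.] X move#3: (2,1):+0/XO/OX/XX/OO/X.*, (4,1):+0/XO/OX/X./OO/XX
[XO/OX/XX/OO/X.] O move#4: (4,1):+0/XO/OX/XX/OO/XO*
[XO/OX/XX/OO/XO] end (terminal +0, X#5); searched X./O./X./OO/X. to 5

X winning at [X./O./X./OO/X.]: False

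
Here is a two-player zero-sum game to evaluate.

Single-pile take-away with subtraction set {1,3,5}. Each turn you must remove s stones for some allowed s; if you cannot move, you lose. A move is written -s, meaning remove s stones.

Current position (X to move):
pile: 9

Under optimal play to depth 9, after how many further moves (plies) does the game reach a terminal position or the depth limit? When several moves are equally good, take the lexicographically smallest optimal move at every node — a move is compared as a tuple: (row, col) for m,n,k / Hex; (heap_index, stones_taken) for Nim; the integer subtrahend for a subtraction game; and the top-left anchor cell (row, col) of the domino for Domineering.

PV length from [9]: 9 plies

[9] X move#1: -1:+1/8*, -3:+1/6, -5:+1/4
[8] O move#2: -1:-1/7*, -3:-1/5, -5:-1/3
[7] X move#3: -1:+1/6*, -3:+1/4, -5:+1/2
[6] O move#4: -1:-1/5*, -3:-1/3, -5:-1/1
[5] X move#5: -1:+1/4*, -3:+1/2, -5:+1/0
[4] O move#6: -1:-1/3*, -3:-1/1
[3] X move#7: -1:+1/2*, -3:+1/0
[2] O move#8: -1:-1/1*
[1] X move#9: -1:+1/0*
[0] end (terminal -1, O#10); searched 9 to 9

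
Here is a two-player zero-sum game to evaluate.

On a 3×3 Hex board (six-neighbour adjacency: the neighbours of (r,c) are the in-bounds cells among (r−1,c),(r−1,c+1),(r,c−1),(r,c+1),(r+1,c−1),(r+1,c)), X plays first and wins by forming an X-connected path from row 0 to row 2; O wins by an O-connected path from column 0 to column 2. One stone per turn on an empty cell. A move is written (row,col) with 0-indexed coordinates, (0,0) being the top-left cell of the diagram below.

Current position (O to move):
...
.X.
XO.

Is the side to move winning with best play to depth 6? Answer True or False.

O winning at [.../.X./XO.]: False

ply 1, O at .../.X./XO. | (0,0)=-1→O../.X./XO.*; (0,1)=-1→.O./.X./XO.; (0,2)=-1→..O/.X./XO.; (1,0)=-1→.../OX./XO.; (1,2)=-1→.../.XO/XO.; (2,2)=-1→.../.X./XOO
ply 2, X at O../.X./XO. | (0,1)=+1→OX./.X./XO.*; (0,2)=+1→O.X/.X./XO.; (1,0)=+1→O../XX./XO.; (1,2)=+1→O../.XX/XO.; (2,2)=+1→O../.X./XOX
ply 3: OX./.X./XO. is terminal -1 (O); from .../.X./XO. depth 6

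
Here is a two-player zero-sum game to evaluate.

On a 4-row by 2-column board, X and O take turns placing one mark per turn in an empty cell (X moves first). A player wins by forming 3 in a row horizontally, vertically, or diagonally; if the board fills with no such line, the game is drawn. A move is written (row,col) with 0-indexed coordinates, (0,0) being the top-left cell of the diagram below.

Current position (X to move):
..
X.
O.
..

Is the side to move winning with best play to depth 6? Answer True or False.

p1 X@[../X./O./..]: (0,0)[X./X./O./..]+0* (0,1)[.X/X./O./..]+0 (1,1)[../XX/O./..]+0 (2,1)[../X./OX/..]+0 (3,0)[../X./O./X.]+0 (3,1)[../X./O./.X]+0
p2 O@[X./X./O./..]: (0,1)[XO/X./O./..]+0* (1,1)[X./XO/O./..]+0 (2,1)[X./X./OO/..]+0 (3,0)[X./X./O./O.]+0 (3,1)[X./X./O./.O]+0
p3 X@[XO/X./O./..]: (1,1)[XO/XX/O./..]+0* (2,1)[XO/X./OX/..]+0 (3,0)[XO/X./O./X.]+0 (3,1)[XO/X./O./.X]+0
p4 O@[XO/XX/O./..]: (2,1)[XO/XX/OO/..]+0* (3,0)[XO/XX/O./O.]+0 (3,1)[XO/XX/O./.O]+0
p5 X@[XO/XX/OO/..]: (3,0)[XO/XX/OO/X.]+0* (3,1)[XO/XX/OO/.X]+0
p6 O@[XO/XX/OO/X.]: (3,1)[XO/XX/OO/XO]+0*
p7 X@[XO/XX/OO/XO] terminal +0; root [../X./O./..] d6

X winning at [../X./O./..]: False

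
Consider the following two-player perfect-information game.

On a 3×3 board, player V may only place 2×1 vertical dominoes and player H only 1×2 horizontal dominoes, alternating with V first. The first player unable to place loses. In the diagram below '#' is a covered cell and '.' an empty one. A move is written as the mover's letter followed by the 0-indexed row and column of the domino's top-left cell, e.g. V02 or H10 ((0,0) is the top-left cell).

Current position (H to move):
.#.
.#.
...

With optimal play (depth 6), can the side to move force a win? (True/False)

[.#./.#./...] H move#1: H20:-1/.#./.#./##.*, H21:-1/.#./.#./.##
[.#./.#./##.] V move#2: V00:+1/##./##./##.*, V02:+1/.##/.##/##., V12:+1/.#./.##/###
[##./##./##.] end (terminal -1, H#3); searched .#./.#./... to 6

H winning at [.#./.#./...]: False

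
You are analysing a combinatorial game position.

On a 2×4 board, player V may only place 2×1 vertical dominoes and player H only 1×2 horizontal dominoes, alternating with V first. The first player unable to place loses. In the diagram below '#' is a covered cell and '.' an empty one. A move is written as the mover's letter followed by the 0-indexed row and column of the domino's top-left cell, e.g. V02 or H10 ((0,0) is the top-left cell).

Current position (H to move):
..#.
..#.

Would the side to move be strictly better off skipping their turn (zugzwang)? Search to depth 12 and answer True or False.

p1 H@[..#./..#.]: H00[###./..#.]+1* H10[..#./###.]+1
p2 V@[###./..#.]: V03[####/..##]-1*
p3 H@[####/..##]: H10[####/####]+1*
p4 V@[####/####] terminal -1; root [..#./..#.] d12
pass branch (V moves first from the same position):
  | p1 V@[..#./..#.]: V00[#.#./#.#.]+1* V01[.##./.##.]+1 V03[..##/..##]-1
  | p2 H@[#.#./#.#.] terminal -1; root [..#./..#.] d12
H moving scores +1; H passing scores -1

zugzwang(..#./..#., H) = False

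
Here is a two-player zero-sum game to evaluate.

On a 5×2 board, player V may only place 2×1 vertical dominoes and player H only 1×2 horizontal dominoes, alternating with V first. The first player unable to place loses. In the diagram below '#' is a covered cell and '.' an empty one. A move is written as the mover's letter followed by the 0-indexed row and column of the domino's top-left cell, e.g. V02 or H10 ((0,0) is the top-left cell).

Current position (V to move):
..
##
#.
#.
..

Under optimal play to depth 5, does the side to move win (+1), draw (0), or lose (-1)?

p1 V@[../##/#./#./..]: V21[../##/##/##/..]-1* V31[../##/#./##/.#]-1
p2 H@[../##/##/##/..]: H00[##/##/##/##/..]+1* H40[../##/##/##/##]+1
p3 V@[##/##/##/##/..] terminal -1; root [../##/#./#./..] d5

value(../##/#./#./.., V) = -1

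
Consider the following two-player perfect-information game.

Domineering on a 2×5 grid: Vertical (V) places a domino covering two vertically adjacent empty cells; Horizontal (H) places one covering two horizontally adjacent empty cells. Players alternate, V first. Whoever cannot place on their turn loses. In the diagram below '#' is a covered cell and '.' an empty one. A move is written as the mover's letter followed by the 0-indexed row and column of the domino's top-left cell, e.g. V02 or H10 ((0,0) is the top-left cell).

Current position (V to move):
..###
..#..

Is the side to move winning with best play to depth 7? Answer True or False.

[..###/..#..] V move#1: V00:+1/#.###/#.#..*, V01:+1/.####/.##..
[#.###/#.#..] H move#2: H13:-1/#.###/#.###*
[#.###/#.###] V move#3: V01:+1/#####/#####*
[#####/#####] end (terminal -1, H#4); searched ..###/..#.. to 7

V winning at [..###/..#..]: True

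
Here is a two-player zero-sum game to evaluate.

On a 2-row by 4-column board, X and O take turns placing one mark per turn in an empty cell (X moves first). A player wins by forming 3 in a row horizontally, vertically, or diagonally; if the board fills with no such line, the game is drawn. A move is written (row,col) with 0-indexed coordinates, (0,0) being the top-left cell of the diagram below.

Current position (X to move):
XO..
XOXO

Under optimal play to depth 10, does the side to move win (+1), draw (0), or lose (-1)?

value(XO../XOXO, X) = 0

ply 1, X at XO../XOXO | (0,2)=+0→XOX./XOXO*; (0,3)=+0→XO.X/XOXO
ply 2, O at XOX./XOXO | (0,3)=+0→XOXO/XOXO*
ply 3: XOXO/XOXO is terminal +0 (X); from XO../XOXO depth 10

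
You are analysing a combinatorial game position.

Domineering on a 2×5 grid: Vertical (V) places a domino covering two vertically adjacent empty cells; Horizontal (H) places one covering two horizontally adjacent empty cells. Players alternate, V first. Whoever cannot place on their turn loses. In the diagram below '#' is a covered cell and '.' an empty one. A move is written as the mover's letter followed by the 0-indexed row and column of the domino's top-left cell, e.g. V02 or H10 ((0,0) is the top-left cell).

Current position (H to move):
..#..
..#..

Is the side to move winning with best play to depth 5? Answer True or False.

H winning at [..#../..#..]: False

[..#../..#..] H move#1: H00:-1/###../..#..*, H03:-1/..###/..#.., H10:-1/..#../###.., H13:-1/..#../..###
[###../..#..] V move#2: V03:+1/####./..##.*, V04:+1/###.#/..#.#
[####./..##.] H move#3: H10:-1/####./####.*
[####./####.] V move#4: V04:+1/#####/#####*
[#####/#####] end (terminal -1, H#5); searched ..#../..#.. to 5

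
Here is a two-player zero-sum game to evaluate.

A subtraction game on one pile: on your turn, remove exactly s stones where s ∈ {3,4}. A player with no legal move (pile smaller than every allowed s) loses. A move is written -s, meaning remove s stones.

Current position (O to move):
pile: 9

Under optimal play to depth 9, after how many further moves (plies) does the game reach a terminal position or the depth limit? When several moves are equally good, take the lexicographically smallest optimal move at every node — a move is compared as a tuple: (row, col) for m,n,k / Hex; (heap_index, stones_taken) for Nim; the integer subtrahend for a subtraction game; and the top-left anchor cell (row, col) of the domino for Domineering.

PV length from [9]: 2 plies

[9] O move#1: -3:-1/6*, -4:-1/5
[6] X move#2: -3:-1/3, -4:+1/2*
[2] end (terminal -1, O#3); searched 9 to 9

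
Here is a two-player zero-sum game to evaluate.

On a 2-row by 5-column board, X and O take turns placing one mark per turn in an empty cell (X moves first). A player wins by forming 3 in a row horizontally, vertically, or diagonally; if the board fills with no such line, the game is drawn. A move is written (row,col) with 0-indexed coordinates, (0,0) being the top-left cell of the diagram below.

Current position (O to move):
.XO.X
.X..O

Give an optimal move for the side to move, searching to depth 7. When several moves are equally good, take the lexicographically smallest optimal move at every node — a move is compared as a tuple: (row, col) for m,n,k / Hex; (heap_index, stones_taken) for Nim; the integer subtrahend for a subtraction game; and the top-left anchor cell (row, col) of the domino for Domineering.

ply 1, O at .XO.X/.X..O | (0,0)=-1→OXO.X/.X..O; (0,3)=-1→.XOOX/.X..O; (1,0)=+0→.XO.X/OX..O*; (1,2)=+0→.XO.X/.XO.O; (1,3)=+0→.XO.X/.X.OO
ply 2, X at .XO.X/OX..O | (0,0)=+0→XXO.X/OX..O*; (0,3)=+0→.XOXX/OX..O; (1,2)=+0→.XO.X/OXX.O; (1,3)=+0→.XO.X/OX.XO
ply 3, O at XXO.X/OX..O | (0,3)=+0→XXOOX/OX..O*; (1,2)=+0→XXO.X/OXO.O; (1,3)=+0→XXO.X/OX.OO
ply 4, X at XXOOX/OX..O | (1,2)=+0→XXOOX/OXX.O*; (1,3)=+0→XXOOX/OX.XO
ply 5, O at XXOOX/OXX.O | (1,3)=+0→XXOOX/OXXOO*
ply 6: XXOOX/OXXOO is terminal +0 (X); from .XO.X/.X..O depth 7

O's best at [.XO.X/.X..O]: (1,0)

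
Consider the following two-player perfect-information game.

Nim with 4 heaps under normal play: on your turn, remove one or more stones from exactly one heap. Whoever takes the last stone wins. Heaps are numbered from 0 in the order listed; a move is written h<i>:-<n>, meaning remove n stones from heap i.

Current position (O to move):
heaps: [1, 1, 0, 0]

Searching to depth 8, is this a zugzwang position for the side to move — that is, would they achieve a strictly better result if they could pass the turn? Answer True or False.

zugzwang((1,1,0,0), O) = True

p1 O@[(1,1,0,0)]: h0:-1[(0,1,0,0)]-1* h1:-1[(1,0,0,0)]-1
p2 X@[(0,1,0,0)]: h1:-1[(0,0,0,0)]+1*
p3 O@[(0,0,0,0)] terminal -1; root [(1,1,0,0)] d8
suppose O passes — search the same position with X to move:
pass> p1 X@[(1,1,0,0)]: h0:-1[(0,1,0,0)]-1* h1:-1[(1,0,0,0)]-1
pass> p2 O@[(0,1,0,0)]: h1:-1[(0,0,0,0)]+1*
pass> p3 X@[(0,0,0,0)] terminal -1; root [(1,1,0,0)] d8
for O: play -1, pass +1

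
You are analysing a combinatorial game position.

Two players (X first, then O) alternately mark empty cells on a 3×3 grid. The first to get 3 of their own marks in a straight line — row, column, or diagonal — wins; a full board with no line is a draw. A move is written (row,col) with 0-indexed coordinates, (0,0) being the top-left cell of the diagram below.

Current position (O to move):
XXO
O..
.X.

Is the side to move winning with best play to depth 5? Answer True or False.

O winning at [XXO/O../.X.]: True

[XXO/O../.X.] O move#1: (1,1):+1/XXO/OO./.X.*, (1,2):-1/XXO/O.O/.X., (2,0):-1/XXO/O../OX., (2,2):-1/XXO/O../.XO
[XXO/OO./.X.] X move#2: (1,2):-1/XXO/OOX/.X.*, (2,0):-1/XXO/OO./XX., (2,2):-1/XXO/OO./.XX
[XXO/OOX/.X.] O move#3: (2,0):+1/XXO/OOX/OX.*, (2,2):+0/XXO/OOX/.XO
[XXO/OOX/OX.] end (terminal -1, X#4); searched XXO/O../.X. to 5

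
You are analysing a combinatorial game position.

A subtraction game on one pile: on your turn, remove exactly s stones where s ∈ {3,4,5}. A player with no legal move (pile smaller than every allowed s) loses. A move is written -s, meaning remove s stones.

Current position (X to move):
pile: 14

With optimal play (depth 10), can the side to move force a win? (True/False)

X winning at [14]: True

ply 1, X at 14 | -3=-1→11; -4=+1→10*; -5=+1→9
ply 2, O at 10 | -3=-1→7*; -4=-1→6; -5=-1→5
ply 3, X at 7 | -3=-1→4; -4=-1→3; -5=+1→2*
ply 4: 2 is terminal -1 (O); from 14 depth 10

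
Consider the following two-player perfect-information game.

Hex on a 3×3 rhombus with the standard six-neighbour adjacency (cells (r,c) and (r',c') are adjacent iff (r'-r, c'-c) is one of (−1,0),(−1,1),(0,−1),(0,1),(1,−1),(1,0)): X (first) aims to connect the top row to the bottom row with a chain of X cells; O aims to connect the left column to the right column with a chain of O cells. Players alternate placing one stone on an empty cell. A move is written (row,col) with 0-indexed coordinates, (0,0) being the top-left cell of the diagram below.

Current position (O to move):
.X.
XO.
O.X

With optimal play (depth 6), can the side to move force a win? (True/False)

O winning at [.X./XO./O.X]: True

ply 1, O at .X./XO./O.X | (0,0)=+1→OX./XO./O.X*; (0,2)=+1→.XO/XO./O.X; (1,2)=+1→.X./XOO/O.X; (2,1)=+1→.X./XO./OOX
ply 2, X at OX./XO./O.X | (0,2)=-1→OXX/XO./O.X*; (1,2)=-1→OX./XOX/O.X; (2,1)=-1→OX./XO./OXX
ply 3, O at OXX/XO./O.X | (1,2)=+1→OXX/XOO/O.X*; (2,1)=-1→OXX/XO./OOX
ply 4: OXX/XOO/O.X is terminal -1 (X); from .X./XO./O.X depth 6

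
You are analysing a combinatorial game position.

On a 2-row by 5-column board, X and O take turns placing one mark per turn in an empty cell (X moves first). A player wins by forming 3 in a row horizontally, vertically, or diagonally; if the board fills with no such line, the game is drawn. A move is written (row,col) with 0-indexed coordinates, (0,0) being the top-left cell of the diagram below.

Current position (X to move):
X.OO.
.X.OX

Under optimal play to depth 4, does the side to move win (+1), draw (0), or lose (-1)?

p1 X@[X.OO./.X.OX]: (0,1)[XXOO./.X.OX]-1* (0,4)[X.OOX/.X.OX]-1 (1,0)[X.OO./XX.OX]-1 (1,2)[X.OO./.XXOX]-1
p2 O@[XXOO./.X.OX]: (0,4)[XXOOO/.X.OX]+1* (1,0)[XXOO./OX.OX]+0 (1,2)[XXOO./.XOOX]+0
p3 X@[XXOOO/.X.OX] terminal -1; root [X.OO./.X.OX] d4

value(X.OO./.X.OX, X) = -1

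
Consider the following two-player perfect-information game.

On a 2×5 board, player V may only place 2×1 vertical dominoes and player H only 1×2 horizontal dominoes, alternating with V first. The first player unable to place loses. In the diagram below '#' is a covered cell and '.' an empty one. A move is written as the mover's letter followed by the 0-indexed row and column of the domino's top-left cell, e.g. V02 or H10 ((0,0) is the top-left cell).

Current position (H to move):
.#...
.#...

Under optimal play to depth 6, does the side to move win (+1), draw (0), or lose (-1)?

value(.#.../.#..., H) = -1

ply 1, H at .#.../.#... | H02=-1→.###./.#...*; H03=-1→.#.##/.#...; H12=-1→.#.../.###.; H13=-1→.#.../.#.##
ply 2, V at .###./.#... | V00=-1→####./##...; V04=+1→.####/.#..#*
ply 3, H at .####/.#..# | H12=-1→.####/.####*
ply 4, V at .####/.#### | V00=+1→#####/#####*
ply 5: #####/##### is terminal -1 (H); from .#.../.#... depth 6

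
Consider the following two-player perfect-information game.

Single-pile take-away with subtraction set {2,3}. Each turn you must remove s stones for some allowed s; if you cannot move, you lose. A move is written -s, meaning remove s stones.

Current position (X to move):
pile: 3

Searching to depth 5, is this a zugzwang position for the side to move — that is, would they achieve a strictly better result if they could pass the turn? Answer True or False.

[3] X move#1: -2:+1/1*, -3:+1/0
[1] end (terminal -1, O#2); searched 3 to 5
suppose X passes — search the same position with O to move:
pass> [3] O move#1: -2:+1/1*, -3:+1/0
pass> [1] end (terminal -1, X#2); searched 3 to 5
for X: play +1, pass -1

zugzwang(3, X) = False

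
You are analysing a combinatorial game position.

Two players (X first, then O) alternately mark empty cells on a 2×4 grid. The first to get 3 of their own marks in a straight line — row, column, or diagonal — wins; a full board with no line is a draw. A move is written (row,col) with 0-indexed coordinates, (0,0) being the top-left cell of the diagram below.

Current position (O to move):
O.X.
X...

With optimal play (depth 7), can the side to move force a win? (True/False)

O winning at [O.X./X...]: False

ply 1, O at O.X./X... | (0,1)=+0→OOX./X...*; (0,3)=+0→O.XO/X...; (1,1)=+0→O.X./XO..; (1,2)=+0→O.X./X.O.; (1,3)=+0→O.X./X..O
ply 2, X at OOX./X... | (0,3)=+0→OOXX/X...*; (1,1)=+0→OOX./XX..; (1,2)=+0→OOX./X.X.; (1,3)=+0→OOX./X..X
ply 3, O at OOXX/X... | (1,1)=+0→OOXX/XO..*; (1,2)=+0→OOXX/X.O.; (1,3)=+0→OOXX/X..O
ply 4, X at OOXX/XO.. | (1,2)=+0→OOXX/XOX.*; (1,3)=+0→OOXX/XO.X
ply 5, O at OOXX/XOX. | (1,3)=+0→OOXX/XOXO*
ply 6: OOXX/XOXO is terminal +0 (X); from O.X./X... depth 7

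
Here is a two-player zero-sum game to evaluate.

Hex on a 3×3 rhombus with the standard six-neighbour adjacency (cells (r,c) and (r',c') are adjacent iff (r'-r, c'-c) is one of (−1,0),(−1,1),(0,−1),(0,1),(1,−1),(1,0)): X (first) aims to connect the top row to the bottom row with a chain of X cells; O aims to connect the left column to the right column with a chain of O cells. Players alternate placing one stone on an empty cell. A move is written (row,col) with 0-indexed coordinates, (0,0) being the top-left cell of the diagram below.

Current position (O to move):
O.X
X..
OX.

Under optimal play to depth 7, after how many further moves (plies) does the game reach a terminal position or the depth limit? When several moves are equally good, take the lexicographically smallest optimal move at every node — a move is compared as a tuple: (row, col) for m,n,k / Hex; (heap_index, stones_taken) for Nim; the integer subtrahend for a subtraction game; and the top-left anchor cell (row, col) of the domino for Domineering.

PV length from [O.X/X../OX.]: 2 plies

p1 O@[O.X/X../OX.]: (0,1)[OOX/X../OX.]-1* (1,1)[O.X/XO./OX.]-1 (1,2)[O.X/X.O/OX.]-1 (2,2)[O.X/X../OXO]-1
p2 X@[OOX/X../OX.]: (1,1)[OOX/XX./OX.]+1* (1,2)[OOX/X.X/OX.]+1 (2,2)[OOX/X../OXX]+1
p3 O@[OOX/XX./OX.] terminal -1; root [O.X/X../OX.] d7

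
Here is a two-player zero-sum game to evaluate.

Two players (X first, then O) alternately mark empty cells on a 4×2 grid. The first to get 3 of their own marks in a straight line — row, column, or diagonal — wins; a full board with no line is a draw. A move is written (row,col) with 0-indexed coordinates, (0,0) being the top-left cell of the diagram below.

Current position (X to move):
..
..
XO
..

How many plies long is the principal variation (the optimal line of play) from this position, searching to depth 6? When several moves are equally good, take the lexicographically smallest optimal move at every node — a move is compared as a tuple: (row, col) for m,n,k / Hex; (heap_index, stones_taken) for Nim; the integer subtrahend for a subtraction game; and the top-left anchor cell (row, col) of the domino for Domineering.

ply 1, X at ../../XO/.. | (0,0)=+0→X./../XO/..; (0,1)=+0→.X/../XO/..; (1,0)=+1→../X./XO/..*; (1,1)=+0→../.X/XO/..; (3,0)=+0→../../XO/X.; (3,1)=+0→../../XO/.X
ply 2, O at ../X./XO/.. | (0,0)=-1→O./X./XO/..*; (0,1)=-1→.O/X./XO/..; (1,1)=-1→../XO/XO/..; (3,0)=-1→../X./XO/O.; (3,1)=-1→../X./XO/.O
ply 3, X at O./X./XO/.. | (0,1)=+0→OX/X./XO/..; (1,1)=+0→O./XX/XO/..; (3,0)=+1→O./X./XO/X.*; (3,1)=+0→O./X./XO/.X
ply 4: O./X./XO/X. is terminal -1 (O); from ../../XO/.. depth 6

PV length from [../../XO/..]: 3 plies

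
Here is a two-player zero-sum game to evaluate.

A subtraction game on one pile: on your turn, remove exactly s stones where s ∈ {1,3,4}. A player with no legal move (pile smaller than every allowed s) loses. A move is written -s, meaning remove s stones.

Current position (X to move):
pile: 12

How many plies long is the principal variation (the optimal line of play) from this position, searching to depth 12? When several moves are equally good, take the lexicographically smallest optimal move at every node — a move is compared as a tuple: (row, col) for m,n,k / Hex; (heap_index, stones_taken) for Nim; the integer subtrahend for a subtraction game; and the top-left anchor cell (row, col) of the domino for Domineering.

PV length from [12]: 7 plies

ply 1, X at 12 | -1=-1→11; -3=+1→9*; -4=-1→8
ply 2, O at 9 | -1=-1→8*; -3=-1→6; -4=-1→5
ply 3, X at 8 | -1=+1→7*; -3=-1→5; -4=-1→4
ply 4, O at 7 | -1=-1→6*; -3=-1→4; -4=-1→3
ply 5, X at 6 | -1=-1→5; -3=-1→3; -4=+1→2*
ply 6, O at 2 | -1=-1→1*
ply 7, X at 1 | -1=+1→0*
ply 8: 0 is terminal -1 (O); from 12 depth 12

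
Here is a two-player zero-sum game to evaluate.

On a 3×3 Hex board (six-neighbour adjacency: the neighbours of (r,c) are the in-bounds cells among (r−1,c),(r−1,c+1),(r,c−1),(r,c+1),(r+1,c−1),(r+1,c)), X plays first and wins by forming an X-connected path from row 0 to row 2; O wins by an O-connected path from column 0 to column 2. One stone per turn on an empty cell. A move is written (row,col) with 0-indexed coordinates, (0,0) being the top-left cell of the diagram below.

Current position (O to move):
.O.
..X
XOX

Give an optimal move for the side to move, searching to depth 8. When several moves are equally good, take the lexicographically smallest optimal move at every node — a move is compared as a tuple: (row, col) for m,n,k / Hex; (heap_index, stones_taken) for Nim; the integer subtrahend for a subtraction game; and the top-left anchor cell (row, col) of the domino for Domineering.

p1 O@[.O./..X/XOX]: (0,0)[OO./..X/XOX]-1 (0,2)[.OO/..X/XOX]+1* (1,0)[.O./O.X/XOX]-1 (1,1)[.O./.OX/XOX]-1
p2 X@[.OO/..X/XOX]: (0,0)[XOO/..X/XOX]-1* (1,0)[.OO/X.X/XOX]-1 (1,1)[.OO/.XX/XOX]-1
p3 O@[XOO/..X/XOX]: (1,0)[XOO/O.X/XOX]+1* (1,1)[XOO/.OX/XOX]-1
p4 X@[XOO/O.X/XOX] terminal -1; root [.O./..X/XOX] d8

O's best at [.O./..X/XOX]: (0,2)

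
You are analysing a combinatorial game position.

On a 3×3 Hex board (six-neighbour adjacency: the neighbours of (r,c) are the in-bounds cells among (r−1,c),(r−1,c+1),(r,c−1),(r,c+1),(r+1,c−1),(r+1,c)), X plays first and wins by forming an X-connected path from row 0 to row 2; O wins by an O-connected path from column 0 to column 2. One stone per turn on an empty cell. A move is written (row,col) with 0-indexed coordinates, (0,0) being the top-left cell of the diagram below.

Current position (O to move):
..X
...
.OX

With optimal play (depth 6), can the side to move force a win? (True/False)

O winning at [..X/.../.OX]: False

[..X/.../.OX] O move#1: (0,0):-1/O.X/.../.OX*, (0,1):-1/.OX/.../.OX, (1,0):-1/..X/O../.OX, (1,1):-1/..X/.O./.OX, (1,2):-1/..X/..O/.OX, (2,0):-1/..X/.../OOX
[O.X/.../.OX] X move#2: (0,1):+1/OXX/.../.OX*, (1,0):+1/O.X/X../.OX, (1,1):+1/O.X/.X./.OX, (1,2):+1/O.X/..X/.OX, (2,0):+1/O.X/.../XOX
[OXX/.../.OX] O move#3: (1,0):-1/OXX/O../.OX*, (1,1):-1/OXX/.O./.OX, (1,2):-1/OXX/..O/.OX, (2,0):-1/OXX/.../OOX
[OXX/O../.OX] X move#4: (1,1):+1/OXX/OX./.OX*, (1,2):+1/OXX/O.X/.OX, (2,0):+1/OXX/O../XOX
[OXX/OX./.OX] O move#5: (1,2):-1/OXX/OXO/.OX*, (2,0):-1/OXX/OX./OOX
[OXX/OXO/.OX] X move#6: (2,0):+1/OXX/OXO/XOX*
[OXX/OXO/XOX] end (terminal -1, O#7); searched ..X/.../.OX to 6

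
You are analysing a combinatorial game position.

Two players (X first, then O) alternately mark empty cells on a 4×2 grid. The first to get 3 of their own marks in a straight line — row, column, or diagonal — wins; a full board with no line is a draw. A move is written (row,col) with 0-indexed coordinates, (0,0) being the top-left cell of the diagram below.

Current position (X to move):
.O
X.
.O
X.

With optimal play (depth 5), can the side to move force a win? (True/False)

X winning at [.O/X./.O/X.]: True

p1 X@[.O/X./.O/X.]: (0,0)[XO/X./.O/X.]-1 (1,1)[.O/XX/.O/X.]+0 (2,0)[.O/X./XO/X.]+1* (3,1)[.O/X./.O/XX]-1
p2 O@[.O/X./XO/X.] terminal -1; root [.O/X./.O/X.] d5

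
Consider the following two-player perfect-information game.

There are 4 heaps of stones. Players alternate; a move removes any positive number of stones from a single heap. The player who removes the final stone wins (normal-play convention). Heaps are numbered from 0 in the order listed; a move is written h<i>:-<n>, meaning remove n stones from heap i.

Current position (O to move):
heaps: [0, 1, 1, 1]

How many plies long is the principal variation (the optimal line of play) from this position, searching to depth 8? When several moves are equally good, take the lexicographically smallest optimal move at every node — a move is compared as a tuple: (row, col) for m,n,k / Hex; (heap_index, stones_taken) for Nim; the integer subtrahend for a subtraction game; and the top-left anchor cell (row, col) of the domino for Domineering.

p1 O@[(0,1,1,1)]: h1:-1[(0,0,1,1)]+1* h2:-1[(0,1,0,1)]+1 h3:-1[(0,1,1,0)]+1
p2 X@[(0,0,1,1)]: h2:-1[(0,0,0,1)]-1* h3:-1[(0,0,1,0)]-1
p3 O@[(0,0,0,1)]: h3:-1[(0,0,0,0)]+1*
p4 X@[(0,0,0,0)] terminal -1; root [(0,1,1,1)] d8

PV length from [(0,1,1,1)]: 3 plies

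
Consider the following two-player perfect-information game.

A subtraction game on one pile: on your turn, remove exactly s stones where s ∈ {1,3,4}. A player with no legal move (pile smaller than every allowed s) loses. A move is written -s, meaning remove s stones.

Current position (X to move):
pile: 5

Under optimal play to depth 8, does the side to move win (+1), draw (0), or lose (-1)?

[5] X move#1: -1:-1/4, -3:+1/2*, -4:-1/1
[2] O move#2: -1:-1/1*
[1] X move#3: -1:+1/0*
[0] end (terminal -1, O#4); searched 5 to 8

value(5, X) = +1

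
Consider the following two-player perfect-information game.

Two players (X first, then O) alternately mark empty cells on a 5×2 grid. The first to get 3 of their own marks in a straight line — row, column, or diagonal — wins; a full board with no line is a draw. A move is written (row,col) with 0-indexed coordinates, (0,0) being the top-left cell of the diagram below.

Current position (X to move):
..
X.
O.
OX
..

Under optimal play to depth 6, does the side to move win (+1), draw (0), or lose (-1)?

[../X./O./OX/..] X move#1: (0,0):-1/X./X./O./OX/.., (0,1):-1/.X/X./O./OX/.., (1,1):-1/../XX/O./OX/.., (2,1):-1/../X./OX/OX/.., (4,0):+0/../X./O./OX/X.*, (4,1):-1/../X./O./OX/.X
[../X./O./OX/X.] O move#2: (0,0):-1/O./X./O./OX/X., (0,1):-1/.O/X./O./OX/X., (1,1):+0/../XO/O./OX/X.*, (2,1):+0/../X./OO/OX/X., (4,1):+0/../X./O./OX/XO
[../XO/O./OX/X.] X move#3: (0,0):+0/X./XO/O./OX/X.*, (0,1):+0/.X/XO/O./OX/X., (2,1):+0/../XO/OX/OX/X., (4,1):+0/../XO/O./OX/XX
[X./XO/O./OX/X.] O move#4: (0,1):+0/XO/XO/O./OX/X.*, (2,1):+0/X./XO/OO/OX/X., (4,1):+0/X./XO/O./OX/XO
[XO/XO/O./OX/X.] X move#5: (2,1):+0/XO/XO/OX/OX/X.*, (4,1):-1/XO/XO/O./OX/XX
[XO/XO/OX/OX/X.] O move#6: (4,1):+0/XO/XO/OX/OX/XO*
[XO/XO/OX/OX/XO] end (terminal +0, X#7); searched ../X./O./OX/.. to 6

value(../X./O./OX/.., X) = 0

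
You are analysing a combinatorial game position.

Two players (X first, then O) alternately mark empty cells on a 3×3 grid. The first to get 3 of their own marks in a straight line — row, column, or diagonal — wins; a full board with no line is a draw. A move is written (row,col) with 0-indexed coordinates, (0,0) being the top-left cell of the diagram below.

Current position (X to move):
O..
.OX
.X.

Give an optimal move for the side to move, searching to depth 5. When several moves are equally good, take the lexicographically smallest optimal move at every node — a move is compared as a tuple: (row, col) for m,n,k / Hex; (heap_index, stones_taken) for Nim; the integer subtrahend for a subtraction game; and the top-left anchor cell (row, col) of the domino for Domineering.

X's best at [O../.OX/.X.]: (2,2)

ply 1, X at O../.OX/.X. | (0,1)=-1→OX./.OX/.X.; (0,2)=-1→O.X/.OX/.X.; (1,0)=-1→O../XOX/.X.; (2,0)=-1→O../.OX/XX.; (2,2)=+1→O../.OX/.XX*
ply 2, O at O../.OX/.XX | (0,1)=-1→OO./.OX/.XX*; (0,2)=-1→O.O/.OX/.XX; (1,0)=-1→O../OOX/.XX; (2,0)=-1→O../.OX/OXX
ply 3, X at OO./.OX/.XX | (0,2)=+1→OOX/.OX/.XX*; (1,0)=-1→OO./XOX/.XX; (2,0)=+1→OO./.OX/XXX
ply 4: OOX/.OX/.XX is terminal -1 (O); from O../.OX/.X. depth 5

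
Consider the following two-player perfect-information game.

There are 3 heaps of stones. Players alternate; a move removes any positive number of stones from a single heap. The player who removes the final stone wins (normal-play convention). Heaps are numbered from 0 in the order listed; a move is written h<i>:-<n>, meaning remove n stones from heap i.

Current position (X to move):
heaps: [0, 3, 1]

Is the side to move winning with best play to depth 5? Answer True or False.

p1 X@[(0,3,1)]: h1:-1[(0,2,1)]-1 h1:-2[(0,1,1)]+1* h1:-3[(0,0,1)]-1 h2:-1[(0,3,0)]-1
p2 O@[(0,1,1)]: h1:-1[(0,0,1)]-1* h2:-1[(0,1,0)]-1
p3 X@[(0,0,1)]: h2:-1[(0,0,0)]+1*
p4 O@[(0,0,0)] terminal -1; root [(0,3,1)] d5

X winning at [(0,3,1)]: True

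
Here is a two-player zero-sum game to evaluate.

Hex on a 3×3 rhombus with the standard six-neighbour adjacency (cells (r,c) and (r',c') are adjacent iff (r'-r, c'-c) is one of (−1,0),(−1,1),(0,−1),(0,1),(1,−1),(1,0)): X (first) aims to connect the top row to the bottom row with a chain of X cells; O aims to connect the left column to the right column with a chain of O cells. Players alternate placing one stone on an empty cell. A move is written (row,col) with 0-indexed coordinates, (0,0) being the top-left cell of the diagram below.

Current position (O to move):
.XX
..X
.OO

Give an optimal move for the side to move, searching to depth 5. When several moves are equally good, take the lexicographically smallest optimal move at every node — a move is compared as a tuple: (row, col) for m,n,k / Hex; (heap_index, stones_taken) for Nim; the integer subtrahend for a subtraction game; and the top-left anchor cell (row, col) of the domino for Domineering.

[.XX/..X/.OO] O move#1: (0,0):-1/OXX/..X/.OO, (1,0):+1/.XX/O.X/.OO*, (1,1):+1/.XX/.OX/.OO, (2,0):+1/.XX/..X/OOO
[.XX/O.X/.OO] X move#2: (0,0):-1/XXX/O.X/.OO*, (1,1):-1/.XX/OXX/.OO, (2,0):-1/.XX/O.X/XOO
[XXX/O.X/.OO] O move#3: (1,1):+1/XXX/OOX/.OO*, (2,0):+1/XXX/O.X/OOO
[XXX/OOX/.OO] end (terminal -1, X#4); searched .XX/..X/.OO to 5

O's best at [.XX/..X/.OO]: (1,0)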